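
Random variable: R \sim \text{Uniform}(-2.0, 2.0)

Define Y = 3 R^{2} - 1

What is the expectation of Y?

E[Y] = 3*E[R²] - 1
E[R] = 0
E[R²] = Var(R) + (E[R])² = 1.3333333 + 0 = 1.3333333
E[Y] = 3*1.3333333 - 1 = 3

3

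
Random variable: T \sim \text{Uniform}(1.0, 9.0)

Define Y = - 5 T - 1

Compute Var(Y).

For Y = aT + b: Var(Y) = a² * Var(T)
Var(T) = (9 - 1)^2/12 = 5.3333333
Var(Y) = (-5)² * 5.3333333 = 25 * 5.3333333 = 133.33333

133.33333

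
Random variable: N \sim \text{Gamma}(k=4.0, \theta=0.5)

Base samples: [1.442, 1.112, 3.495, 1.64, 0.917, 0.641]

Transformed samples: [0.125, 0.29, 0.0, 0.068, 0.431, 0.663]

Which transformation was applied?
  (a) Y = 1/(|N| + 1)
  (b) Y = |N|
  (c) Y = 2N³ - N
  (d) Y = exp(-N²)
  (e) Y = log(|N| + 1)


Checking option (d) Y = exp(-N²):
  N = 1.442 -> Y = 0.125 ✓
  N = 1.112 -> Y = 0.29 ✓
  N = 3.495 -> Y = 0.0 ✓
All samples match this transformation.

(d) exp(-N²)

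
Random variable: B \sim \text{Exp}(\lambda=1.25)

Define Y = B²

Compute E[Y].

Using E[X²] = Var(X) + (E[X])²:
E[B] = 0.8
Var(B) = 1/1.25^2 = 0.64
E[B²] = 0.64 + 0.8² = 0.64 + 0.64 = 1.28

1.28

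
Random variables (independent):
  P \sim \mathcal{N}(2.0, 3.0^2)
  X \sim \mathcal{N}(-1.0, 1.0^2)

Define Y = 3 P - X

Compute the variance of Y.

For independent RVs: Var(aX + bY) = a²Var(X) + b²Var(Y)
Var(P) = 9
Var(X) = 1
Var(Y) = 3²*9 + (-1)²*1
= 9*9 + 1*1 = 82

82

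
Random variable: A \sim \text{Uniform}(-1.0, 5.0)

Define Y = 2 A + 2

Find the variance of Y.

For Y = aA + b: Var(Y) = a² * Var(A)
Var(A) = (5 + 1)^2/12 = 3
Var(Y) = 2² * 3 = 4 * 3 = 12

12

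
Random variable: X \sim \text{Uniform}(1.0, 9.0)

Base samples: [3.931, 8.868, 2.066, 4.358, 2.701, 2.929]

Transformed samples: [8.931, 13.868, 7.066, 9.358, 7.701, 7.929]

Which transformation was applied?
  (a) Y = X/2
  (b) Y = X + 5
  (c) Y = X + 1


Checking option (b) Y = X + 5:
  X = 3.931 -> Y = 8.931 ✓
  X = 8.868 -> Y = 13.868 ✓
  X = 2.066 -> Y = 7.066 ✓
All samples match this transformation.

(b) X + 5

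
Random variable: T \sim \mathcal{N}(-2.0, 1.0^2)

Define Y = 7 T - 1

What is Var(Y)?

For Y = aT + b: Var(Y) = a² * Var(T)
Var(T) = 1.0^2 = 1
Var(Y) = 7² * 1 = 49 * 1 = 49

49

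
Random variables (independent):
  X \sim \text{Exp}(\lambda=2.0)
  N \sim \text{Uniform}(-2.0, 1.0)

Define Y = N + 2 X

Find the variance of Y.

For independent RVs: Var(aX + bY) = a²Var(X) + b²Var(Y)
Var(X) = 0.25
Var(N) = 0.75
Var(Y) = 2²*0.25 + 1²*0.75
= 4*0.25 + 1*0.75 = 1.75

1.75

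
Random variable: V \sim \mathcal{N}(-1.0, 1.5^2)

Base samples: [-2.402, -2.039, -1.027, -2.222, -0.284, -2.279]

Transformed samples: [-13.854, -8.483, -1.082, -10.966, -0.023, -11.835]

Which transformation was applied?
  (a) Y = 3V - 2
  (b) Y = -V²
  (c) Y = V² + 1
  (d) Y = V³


Checking option (d) Y = V³:
  V = -2.402 -> Y = -13.854 ✓
  V = -2.039 -> Y = -8.483 ✓
  V = -1.027 -> Y = -1.082 ✓
All samples match this transformation.

(d) V³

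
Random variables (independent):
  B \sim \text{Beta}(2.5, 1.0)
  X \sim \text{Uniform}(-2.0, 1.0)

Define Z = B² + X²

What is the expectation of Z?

E[Z] = E[B²] + E[X²]
E[B²] = Var(B) + E[B]² = 0.045351474 + 0.51020408 = 0.55555556
E[X²] = Var(X) + E[X]² = 0.75 + 0.25 = 1
E[Z] = 0.55555556 + 1 = 1.5555556

1.5555556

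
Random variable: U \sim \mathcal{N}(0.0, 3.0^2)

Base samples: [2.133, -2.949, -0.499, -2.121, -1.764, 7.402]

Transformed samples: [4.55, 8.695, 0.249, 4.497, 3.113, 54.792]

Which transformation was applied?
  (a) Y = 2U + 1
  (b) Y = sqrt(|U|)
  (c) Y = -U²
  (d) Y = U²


Checking option (d) Y = U²:
  U = 2.133 -> Y = 4.55 ✓
  U = -2.949 -> Y = 8.695 ✓
  U = -0.499 -> Y = 0.249 ✓
All samples match this transformation.

(d) U²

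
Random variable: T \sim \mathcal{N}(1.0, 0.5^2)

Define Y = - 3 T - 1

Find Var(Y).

For Y = aT + b: Var(Y) = a² * Var(T)
Var(T) = 0.5^2 = 0.25
Var(Y) = (-3)² * 0.25 = 9 * 0.25 = 2.25

2.25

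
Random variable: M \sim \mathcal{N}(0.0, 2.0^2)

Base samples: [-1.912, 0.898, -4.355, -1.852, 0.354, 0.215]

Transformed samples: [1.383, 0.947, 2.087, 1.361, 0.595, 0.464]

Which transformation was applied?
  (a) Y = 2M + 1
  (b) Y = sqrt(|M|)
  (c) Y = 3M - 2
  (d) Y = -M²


Checking option (b) Y = sqrt(|M|):
  M = -1.912 -> Y = 1.383 ✓
  M = 0.898 -> Y = 0.947 ✓
  M = -4.355 -> Y = 2.087 ✓
All samples match this transformation.

(b) sqrt(|M|)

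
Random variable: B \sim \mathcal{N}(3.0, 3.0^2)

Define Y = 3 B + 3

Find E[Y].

For Y = 3B + 3:
E[Y] = 3 * E[B] + 3
E[B] = 3.0 = 3
E[Y] = 3 * 3 + 3 = 12

12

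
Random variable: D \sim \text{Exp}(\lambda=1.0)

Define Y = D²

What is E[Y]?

Using E[X²] = Var(X) + (E[X])²:
E[D] = 1
Var(D) = 1/1.0^2 = 1
E[D²] = 1 + 1² = 1 + 1 = 2

2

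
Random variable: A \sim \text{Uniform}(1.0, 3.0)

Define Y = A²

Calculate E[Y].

Using E[X²] = Var(X) + (E[X])²:
E[A] = 2
Var(A) = (3 - 1)^2/12 = 0.33333333
E[A²] = 0.33333333 + 2² = 0.33333333 + 4 = 4.3333333

4.3333333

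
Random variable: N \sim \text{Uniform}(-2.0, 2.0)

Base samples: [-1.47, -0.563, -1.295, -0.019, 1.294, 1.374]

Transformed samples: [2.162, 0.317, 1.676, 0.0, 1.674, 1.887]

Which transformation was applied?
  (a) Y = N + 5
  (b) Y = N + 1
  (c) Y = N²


Checking option (c) Y = N²:
  N = -1.47 -> Y = 2.162 ✓
  N = -0.563 -> Y = 0.317 ✓
  N = -1.295 -> Y = 1.676 ✓
All samples match this transformation.

(c) N²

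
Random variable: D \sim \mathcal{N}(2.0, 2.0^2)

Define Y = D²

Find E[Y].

Using E[X²] = Var(X) + (E[X])²:
E[D] = 2
Var(D) = 2.0^2 = 4
E[D²] = 4 + 2² = 4 + 4 = 8

8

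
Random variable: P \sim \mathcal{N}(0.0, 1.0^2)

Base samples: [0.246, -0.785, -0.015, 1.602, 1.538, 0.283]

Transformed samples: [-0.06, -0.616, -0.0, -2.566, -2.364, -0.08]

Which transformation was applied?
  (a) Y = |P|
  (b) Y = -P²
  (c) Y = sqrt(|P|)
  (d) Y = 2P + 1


Checking option (b) Y = -P²:
  P = 0.246 -> Y = -0.06 ✓
  P = -0.785 -> Y = -0.616 ✓
  P = -0.015 -> Y = -0.0 ✓
All samples match this transformation.

(b) -P²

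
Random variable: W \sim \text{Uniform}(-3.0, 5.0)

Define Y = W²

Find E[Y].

Using E[X²] = Var(X) + (E[X])²:
E[W] = 1
Var(W) = (5 + 3)^2/12 = 5.3333333
E[W²] = 5.3333333 + 1² = 5.3333333 + 1 = 6.3333333

6.3333333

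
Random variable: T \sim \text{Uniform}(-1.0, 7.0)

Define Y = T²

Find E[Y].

E[T²] = Var(T) + (E[T])² = 5.3333333 + 9 = 14.333333

14.333333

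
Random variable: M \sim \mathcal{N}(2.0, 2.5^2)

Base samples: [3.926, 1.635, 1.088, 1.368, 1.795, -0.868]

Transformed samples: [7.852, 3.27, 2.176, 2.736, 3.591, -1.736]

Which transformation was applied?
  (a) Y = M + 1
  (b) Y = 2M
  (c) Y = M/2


Checking option (b) Y = 2M:
  M = 3.926 -> Y = 7.852 ✓
  M = 1.635 -> Y = 3.27 ✓
  M = 1.088 -> Y = 2.176 ✓
All samples match this transformation.

(b) 2M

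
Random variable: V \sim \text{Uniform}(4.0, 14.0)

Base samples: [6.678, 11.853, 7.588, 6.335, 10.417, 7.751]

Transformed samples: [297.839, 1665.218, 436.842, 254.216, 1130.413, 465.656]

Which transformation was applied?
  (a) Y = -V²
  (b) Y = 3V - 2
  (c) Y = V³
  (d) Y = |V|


Checking option (c) Y = V³:
  V = 6.678 -> Y = 297.839 ✓
  V = 11.853 -> Y = 1665.218 ✓
  V = 7.588 -> Y = 436.842 ✓
All samples match this transformation.

(c) V³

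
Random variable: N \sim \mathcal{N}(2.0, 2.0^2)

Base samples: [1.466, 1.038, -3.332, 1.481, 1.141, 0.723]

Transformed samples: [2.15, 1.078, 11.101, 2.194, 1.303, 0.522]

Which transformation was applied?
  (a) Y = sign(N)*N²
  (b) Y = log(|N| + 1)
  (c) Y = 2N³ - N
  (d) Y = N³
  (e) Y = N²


Checking option (e) Y = N²:
  N = 1.466 -> Y = 2.15 ✓
  N = 1.038 -> Y = 1.078 ✓
  N = -3.332 -> Y = 11.101 ✓
All samples match this transformation.

(e) N²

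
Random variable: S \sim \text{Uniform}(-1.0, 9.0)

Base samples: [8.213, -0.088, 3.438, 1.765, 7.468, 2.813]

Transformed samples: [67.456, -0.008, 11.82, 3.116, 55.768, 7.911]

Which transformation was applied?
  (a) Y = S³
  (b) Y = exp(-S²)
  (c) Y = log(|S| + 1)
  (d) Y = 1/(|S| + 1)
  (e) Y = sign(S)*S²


Checking option (e) Y = sign(S)*S²:
  S = 8.213 -> Y = 67.456 ✓
  S = -0.088 -> Y = -0.008 ✓
  S = 3.438 -> Y = 11.82 ✓
All samples match this transformation.

(e) sign(S)*S²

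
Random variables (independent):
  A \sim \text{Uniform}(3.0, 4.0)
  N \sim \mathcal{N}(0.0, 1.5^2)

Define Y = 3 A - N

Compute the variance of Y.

For independent RVs: Var(aX + bY) = a²Var(X) + b²Var(Y)
Var(A) = 0.083333333
Var(N) = 2.25
Var(Y) = 3²*0.083333333 + (-1)²*2.25
= 9*0.083333333 + 1*2.25 = 3

3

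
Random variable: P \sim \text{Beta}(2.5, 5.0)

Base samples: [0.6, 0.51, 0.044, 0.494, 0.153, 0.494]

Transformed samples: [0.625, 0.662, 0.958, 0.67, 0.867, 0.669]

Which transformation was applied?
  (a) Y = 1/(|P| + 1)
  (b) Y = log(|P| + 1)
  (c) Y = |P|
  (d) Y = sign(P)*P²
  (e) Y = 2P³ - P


Checking option (a) Y = 1/(|P| + 1):
  P = 0.6 -> Y = 0.625 ✓
  P = 0.51 -> Y = 0.662 ✓
  P = 0.044 -> Y = 0.958 ✓
All samples match this transformation.

(a) 1/(|P| + 1)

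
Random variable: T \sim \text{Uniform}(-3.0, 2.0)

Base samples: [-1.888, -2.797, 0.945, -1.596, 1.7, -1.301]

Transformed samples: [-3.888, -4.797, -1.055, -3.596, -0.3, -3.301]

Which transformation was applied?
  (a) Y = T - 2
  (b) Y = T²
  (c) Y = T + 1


Checking option (a) Y = T - 2:
  T = -1.888 -> Y = -3.888 ✓
  T = -2.797 -> Y = -4.797 ✓
  T = 0.945 -> Y = -1.055 ✓
All samples match this transformation.

(a) T - 2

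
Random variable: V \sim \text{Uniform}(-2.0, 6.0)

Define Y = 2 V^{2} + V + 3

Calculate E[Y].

E[Y] = 2*E[V²] + 1*E[V] + 3
E[V] = 2
E[V²] = Var(V) + (E[V])² = 5.3333333 + 4 = 9.3333333
E[Y] = 2*9.3333333 + 1*2 + 3 = 23.666667

23.666667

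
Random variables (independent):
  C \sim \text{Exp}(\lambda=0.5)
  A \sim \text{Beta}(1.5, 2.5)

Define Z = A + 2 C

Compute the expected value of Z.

E[Z] = 2*E[C] + 1*E[A]
E[C] = 2
E[A] = 0.375
E[Z] = 2*2 + 1*0.375 = 4.375

4.375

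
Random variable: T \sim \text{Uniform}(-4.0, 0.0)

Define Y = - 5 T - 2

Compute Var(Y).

For Y = aT + b: Var(Y) = a² * Var(T)
Var(T) = (0 + 4)^2/12 = 1.3333333
Var(Y) = (-5)² * 1.3333333 = 25 * 1.3333333 = 33.333333

33.333333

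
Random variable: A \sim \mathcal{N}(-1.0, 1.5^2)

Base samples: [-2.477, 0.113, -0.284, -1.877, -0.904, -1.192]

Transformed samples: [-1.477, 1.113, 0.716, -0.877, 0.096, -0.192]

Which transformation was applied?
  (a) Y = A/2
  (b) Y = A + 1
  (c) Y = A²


Checking option (b) Y = A + 1:
  A = -2.477 -> Y = -1.477 ✓
  A = 0.113 -> Y = 1.113 ✓
  A = -0.284 -> Y = 0.716 ✓
All samples match this transformation.

(b) A + 1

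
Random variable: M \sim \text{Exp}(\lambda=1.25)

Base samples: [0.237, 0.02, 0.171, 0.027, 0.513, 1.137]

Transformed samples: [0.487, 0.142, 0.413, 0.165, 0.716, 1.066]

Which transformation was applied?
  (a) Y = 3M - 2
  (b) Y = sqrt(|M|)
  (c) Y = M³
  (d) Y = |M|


Checking option (b) Y = sqrt(|M|):
  M = 0.237 -> Y = 0.487 ✓
  M = 0.02 -> Y = 0.142 ✓
  M = 0.171 -> Y = 0.413 ✓
All samples match this transformation.

(b) sqrt(|M|)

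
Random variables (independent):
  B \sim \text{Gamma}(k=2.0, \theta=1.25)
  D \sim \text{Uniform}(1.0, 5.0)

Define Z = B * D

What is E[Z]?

For independent RVs: E[XY] = E[X]*E[Y]
E[B] = 2.5
E[D] = 3
E[Z] = 2.5 * 3 = 7.5

7.5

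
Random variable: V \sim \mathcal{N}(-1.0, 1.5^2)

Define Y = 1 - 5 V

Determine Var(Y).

For Y = aV + b: Var(Y) = a² * Var(V)
Var(V) = 1.5^2 = 2.25
Var(Y) = (-5)² * 2.25 = 25 * 2.25 = 56.25

56.25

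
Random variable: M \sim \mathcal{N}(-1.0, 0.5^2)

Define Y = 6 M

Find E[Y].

For Y = 6M:
E[Y] = 6 * E[M]
E[M] = -1.0 = -1
E[Y] = 6 * (-1) = -6

-6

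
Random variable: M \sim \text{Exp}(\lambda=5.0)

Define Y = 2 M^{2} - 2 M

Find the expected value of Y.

E[Y] = 2*E[M²] - 2*E[M]
E[M] = 0.2
E[M²] = Var(M) + (E[M])² = 0.04 + 0.04 = 0.08
E[Y] = 2*0.08 - 2*0.2 = -0.24

-0.24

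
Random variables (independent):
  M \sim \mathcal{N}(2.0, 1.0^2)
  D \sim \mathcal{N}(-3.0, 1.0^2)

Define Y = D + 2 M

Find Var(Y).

For independent RVs: Var(aX + bY) = a²Var(X) + b²Var(Y)
Var(M) = 1
Var(D) = 1
Var(Y) = 2²*1 + 1²*1
= 4*1 + 1*1 = 5

5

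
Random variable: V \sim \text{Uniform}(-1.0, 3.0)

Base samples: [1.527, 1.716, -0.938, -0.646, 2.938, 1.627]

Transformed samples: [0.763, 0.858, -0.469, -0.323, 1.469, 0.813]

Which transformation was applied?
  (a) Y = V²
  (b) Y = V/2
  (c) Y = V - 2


Checking option (b) Y = V/2:
  V = 1.527 -> Y = 0.763 ✓
  V = 1.716 -> Y = 0.858 ✓
  V = -0.938 -> Y = -0.469 ✓
All samples match this transformation.

(b) V/2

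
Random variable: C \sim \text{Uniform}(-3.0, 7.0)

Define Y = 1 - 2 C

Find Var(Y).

For Y = aC + b: Var(Y) = a² * Var(C)
Var(C) = (7 + 3)^2/12 = 8.3333333
Var(Y) = (-2)² * 8.3333333 = 4 * 8.3333333 = 33.333333

33.333333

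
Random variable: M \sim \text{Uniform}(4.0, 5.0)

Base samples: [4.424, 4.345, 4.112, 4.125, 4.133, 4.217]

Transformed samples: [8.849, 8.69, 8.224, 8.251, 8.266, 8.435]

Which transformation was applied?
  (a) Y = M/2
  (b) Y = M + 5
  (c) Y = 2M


Checking option (c) Y = 2M:
  M = 4.424 -> Y = 8.849 ✓
  M = 4.345 -> Y = 8.69 ✓
  M = 4.112 -> Y = 8.224 ✓
All samples match this transformation.

(c) 2M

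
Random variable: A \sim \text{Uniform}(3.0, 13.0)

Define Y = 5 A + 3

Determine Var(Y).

For Y = aA + b: Var(Y) = a² * Var(A)
Var(A) = (13 - 3)^2/12 = 8.3333333
Var(Y) = 5² * 8.3333333 = 25 * 8.3333333 = 208.33333

208.33333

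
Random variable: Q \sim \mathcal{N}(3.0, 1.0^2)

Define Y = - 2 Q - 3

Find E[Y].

For Y = -2Q - 3:
E[Y] = -2 * E[Q] - 3
E[Q] = 3.0 = 3
E[Y] = -2 * 3 - 3 = -9

-9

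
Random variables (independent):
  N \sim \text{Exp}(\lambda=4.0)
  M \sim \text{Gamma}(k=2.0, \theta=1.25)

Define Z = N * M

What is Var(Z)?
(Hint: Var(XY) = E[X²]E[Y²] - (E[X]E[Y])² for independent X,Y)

Var(XY) = E[X²]E[Y²] - (E[X]E[Y])²
E[N] = 0.25, Var(N) = 0.0625
E[M] = 2.5, Var(M) = 3.125
E[N²] = 0.0625 + 0.25² = 0.125
E[M²] = 3.125 + 2.5² = 9.375
Var(Z) = 0.125*9.375 - (0.25*2.5)²
= 1.171875 - 0.390625 = 0.78125

0.78125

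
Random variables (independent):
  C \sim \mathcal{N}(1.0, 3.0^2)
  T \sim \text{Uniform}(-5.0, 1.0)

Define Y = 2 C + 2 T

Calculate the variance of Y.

For independent RVs: Var(aX + bY) = a²Var(X) + b²Var(Y)
Var(C) = 9
Var(T) = 3
Var(Y) = 2²*9 + 2²*3
= 4*9 + 4*3 = 48

48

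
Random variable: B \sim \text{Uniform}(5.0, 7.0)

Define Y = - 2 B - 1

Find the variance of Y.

For Y = aB + b: Var(Y) = a² * Var(B)
Var(B) = (7 - 5)^2/12 = 0.33333333
Var(Y) = (-2)² * 0.33333333 = 4 * 0.33333333 = 1.3333333

1.3333333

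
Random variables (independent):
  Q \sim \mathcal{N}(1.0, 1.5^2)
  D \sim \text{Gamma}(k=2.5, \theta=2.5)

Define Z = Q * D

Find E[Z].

For independent RVs: E[XY] = E[X]*E[Y]
E[Q] = 1
E[D] = 6.25
E[Z] = 1 * 6.25 = 6.25

6.25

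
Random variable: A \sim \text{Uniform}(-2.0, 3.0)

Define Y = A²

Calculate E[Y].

Using E[X²] = Var(X) + (E[X])²:
E[A] = 0.5
Var(A) = (3 + 2)^2/12 = 2.0833333
E[A²] = 2.0833333 + 0.5² = 2.0833333 + 0.25 = 2.3333333

2.3333333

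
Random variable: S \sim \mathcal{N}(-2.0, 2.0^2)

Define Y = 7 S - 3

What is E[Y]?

For Y = 7S - 3:
E[Y] = 7 * E[S] - 3
E[S] = -2.0 = -2
E[Y] = 7 * (-2) - 3 = -17

-17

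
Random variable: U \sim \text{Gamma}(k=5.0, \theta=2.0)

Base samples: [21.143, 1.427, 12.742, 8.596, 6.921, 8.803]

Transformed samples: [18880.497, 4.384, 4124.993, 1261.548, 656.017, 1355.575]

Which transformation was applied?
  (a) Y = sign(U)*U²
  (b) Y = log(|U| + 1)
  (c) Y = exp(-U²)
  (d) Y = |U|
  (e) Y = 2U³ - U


Checking option (e) Y = 2U³ - U:
  U = 21.143 -> Y = 18880.497 ✓
  U = 1.427 -> Y = 4.384 ✓
  U = 12.742 -> Y = 4124.993 ✓
All samples match this transformation.

(e) 2U³ - U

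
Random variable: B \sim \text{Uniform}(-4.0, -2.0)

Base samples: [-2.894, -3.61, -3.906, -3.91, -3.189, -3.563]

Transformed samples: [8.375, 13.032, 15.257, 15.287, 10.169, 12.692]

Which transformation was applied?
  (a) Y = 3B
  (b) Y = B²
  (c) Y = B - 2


Checking option (b) Y = B²:
  B = -2.894 -> Y = 8.375 ✓
  B = -3.61 -> Y = 13.032 ✓
  B = -3.906 -> Y = 15.257 ✓
All samples match this transformation.

(b) B²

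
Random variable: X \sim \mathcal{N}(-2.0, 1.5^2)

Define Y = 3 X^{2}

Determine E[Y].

E[Y] = 3*E[X²]
E[X] = -2
E[X²] = Var(X) + (E[X])² = 2.25 + 4 = 6.25
E[Y] = 3*6.25 = 18.75

18.75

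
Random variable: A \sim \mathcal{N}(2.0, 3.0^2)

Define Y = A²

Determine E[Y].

E[A²] = Var(A) + (E[A])² = 9 + 4 = 13

13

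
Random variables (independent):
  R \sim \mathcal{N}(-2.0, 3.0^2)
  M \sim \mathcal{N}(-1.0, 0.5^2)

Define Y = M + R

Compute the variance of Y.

For independent RVs: Var(aX + bY) = a²Var(X) + b²Var(Y)
Var(R) = 9
Var(M) = 0.25
Var(Y) = 1²*9 + 1²*0.25
= 1*9 + 1*0.25 = 9.25

9.25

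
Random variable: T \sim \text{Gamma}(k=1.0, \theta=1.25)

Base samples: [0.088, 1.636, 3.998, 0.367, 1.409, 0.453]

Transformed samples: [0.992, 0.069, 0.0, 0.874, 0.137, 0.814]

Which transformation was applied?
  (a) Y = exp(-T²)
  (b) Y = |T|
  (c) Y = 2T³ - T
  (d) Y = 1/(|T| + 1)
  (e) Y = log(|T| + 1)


Checking option (a) Y = exp(-T²):
  T = 0.088 -> Y = 0.992 ✓
  T = 1.636 -> Y = 0.069 ✓
  T = 3.998 -> Y = 0.0 ✓
All samples match this transformation.

(a) exp(-T²)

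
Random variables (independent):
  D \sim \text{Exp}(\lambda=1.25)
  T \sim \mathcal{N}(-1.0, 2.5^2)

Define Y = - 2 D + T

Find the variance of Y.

For independent RVs: Var(aX + bY) = a²Var(X) + b²Var(Y)
Var(D) = 0.64
Var(T) = 6.25
Var(Y) = (-2)²*0.64 + 1²*6.25
= 4*0.64 + 1*6.25 = 8.81

8.81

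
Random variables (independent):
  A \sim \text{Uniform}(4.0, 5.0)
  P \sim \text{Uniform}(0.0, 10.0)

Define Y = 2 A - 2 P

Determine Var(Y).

For independent RVs: Var(aX + bY) = a²Var(X) + b²Var(Y)
Var(A) = 0.083333333
Var(P) = 8.3333333
Var(Y) = 2²*0.083333333 + (-2)²*8.3333333
= 4*0.083333333 + 4*8.3333333 = 33.666667

33.666667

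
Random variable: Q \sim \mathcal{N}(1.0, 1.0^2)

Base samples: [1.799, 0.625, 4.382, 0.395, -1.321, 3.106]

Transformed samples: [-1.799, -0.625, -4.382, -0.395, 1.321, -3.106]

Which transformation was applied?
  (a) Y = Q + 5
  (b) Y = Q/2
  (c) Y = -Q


Checking option (c) Y = -Q:
  Q = 1.799 -> Y = -1.799 ✓
  Q = 0.625 -> Y = -0.625 ✓
  Q = 4.382 -> Y = -4.382 ✓
All samples match this transformation.

(c) -Q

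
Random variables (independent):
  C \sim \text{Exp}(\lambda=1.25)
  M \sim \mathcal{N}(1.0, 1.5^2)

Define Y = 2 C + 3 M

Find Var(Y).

For independent RVs: Var(aX + bY) = a²Var(X) + b²Var(Y)
Var(C) = 0.64
Var(M) = 2.25
Var(Y) = 2²*0.64 + 3²*2.25
= 4*0.64 + 9*2.25 = 22.81

22.81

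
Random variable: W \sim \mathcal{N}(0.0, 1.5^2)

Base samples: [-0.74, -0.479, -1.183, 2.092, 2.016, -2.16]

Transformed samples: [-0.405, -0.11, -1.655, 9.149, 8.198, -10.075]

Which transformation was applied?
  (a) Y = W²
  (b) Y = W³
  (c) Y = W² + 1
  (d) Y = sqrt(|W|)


Checking option (b) Y = W³:
  W = -0.74 -> Y = -0.405 ✓
  W = -0.479 -> Y = -0.11 ✓
  W = -1.183 -> Y = -1.655 ✓
All samples match this transformation.

(b) W³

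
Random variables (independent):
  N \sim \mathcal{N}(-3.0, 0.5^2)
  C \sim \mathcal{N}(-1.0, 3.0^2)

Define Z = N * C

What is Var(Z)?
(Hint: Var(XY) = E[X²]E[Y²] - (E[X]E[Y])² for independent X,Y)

Var(XY) = E[X²]E[Y²] - (E[X]E[Y])²
E[N] = -3, Var(N) = 0.25
E[C] = -1, Var(C) = 9
E[N²] = 0.25 + (-3)² = 9.25
E[C²] = 9 + (-1)² = 10
Var(Z) = 9.25*10 - (-3*(-1))²
= 92.5 - 9 = 83.5

83.5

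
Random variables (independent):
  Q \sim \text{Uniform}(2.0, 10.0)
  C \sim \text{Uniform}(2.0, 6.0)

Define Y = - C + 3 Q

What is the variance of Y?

For independent RVs: Var(aX + bY) = a²Var(X) + b²Var(Y)
Var(Q) = 5.3333333
Var(C) = 1.3333333
Var(Y) = 3²*5.3333333 + (-1)²*1.3333333
= 9*5.3333333 + 1*1.3333333 = 49.333333

49.333333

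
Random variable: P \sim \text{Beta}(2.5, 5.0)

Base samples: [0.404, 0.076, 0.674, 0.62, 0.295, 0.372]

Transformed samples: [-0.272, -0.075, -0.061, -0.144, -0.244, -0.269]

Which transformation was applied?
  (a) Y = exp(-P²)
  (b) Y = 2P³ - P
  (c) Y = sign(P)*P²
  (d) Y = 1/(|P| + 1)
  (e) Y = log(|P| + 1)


Checking option (b) Y = 2P³ - P:
  P = 0.404 -> Y = -0.272 ✓
  P = 0.076 -> Y = -0.075 ✓
  P = 0.674 -> Y = -0.061 ✓
All samples match this transformation.

(b) 2P³ - P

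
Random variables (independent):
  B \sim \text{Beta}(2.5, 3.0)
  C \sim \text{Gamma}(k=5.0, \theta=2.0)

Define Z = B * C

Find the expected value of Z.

For independent RVs: E[XY] = E[X]*E[Y]
E[B] = 0.45454545
E[C] = 10
E[Z] = 0.45454545 * 10 = 4.5454545

4.5454545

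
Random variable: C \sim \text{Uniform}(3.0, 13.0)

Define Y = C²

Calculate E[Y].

Using E[X²] = Var(X) + (E[X])²:
E[C] = 8
Var(C) = (13 - 3)^2/12 = 8.3333333
E[C²] = 8.3333333 + 8² = 8.3333333 + 64 = 72.333333

72.333333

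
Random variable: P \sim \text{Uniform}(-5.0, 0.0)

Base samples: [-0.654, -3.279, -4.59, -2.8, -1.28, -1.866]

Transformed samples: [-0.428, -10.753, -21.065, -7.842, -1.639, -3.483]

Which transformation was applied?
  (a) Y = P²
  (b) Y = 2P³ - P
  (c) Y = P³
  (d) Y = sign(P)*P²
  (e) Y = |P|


Checking option (d) Y = sign(P)*P²:
  P = -0.654 -> Y = -0.428 ✓
  P = -3.279 -> Y = -10.753 ✓
  P = -4.59 -> Y = -21.065 ✓
All samples match this transformation.

(d) sign(P)*P²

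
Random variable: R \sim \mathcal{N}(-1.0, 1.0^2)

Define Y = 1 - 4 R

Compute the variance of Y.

For Y = aR + b: Var(Y) = a² * Var(R)
Var(R) = 1.0^2 = 1
Var(Y) = (-4)² * 1 = 16 * 1 = 16

16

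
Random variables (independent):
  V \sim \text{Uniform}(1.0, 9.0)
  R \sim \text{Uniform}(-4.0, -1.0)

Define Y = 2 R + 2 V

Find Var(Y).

For independent RVs: Var(aX + bY) = a²Var(X) + b²Var(Y)
Var(V) = 5.3333333
Var(R) = 0.75
Var(Y) = 2²*5.3333333 + 2²*0.75
= 4*5.3333333 + 4*0.75 = 24.333333

24.333333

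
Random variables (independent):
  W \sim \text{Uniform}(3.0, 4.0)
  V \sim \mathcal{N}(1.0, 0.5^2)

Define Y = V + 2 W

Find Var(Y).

For independent RVs: Var(aX + bY) = a²Var(X) + b²Var(Y)
Var(W) = 0.083333333
Var(V) = 0.25
Var(Y) = 2²*0.083333333 + 1²*0.25
= 4*0.083333333 + 1*0.25 = 0.58333333

0.58333333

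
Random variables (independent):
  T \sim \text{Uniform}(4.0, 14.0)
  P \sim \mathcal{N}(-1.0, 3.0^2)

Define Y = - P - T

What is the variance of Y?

For independent RVs: Var(aX + bY) = a²Var(X) + b²Var(Y)
Var(T) = 8.3333333
Var(P) = 9
Var(Y) = (-1)²*8.3333333 + (-1)²*9
= 1*8.3333333 + 1*9 = 17.333333

17.333333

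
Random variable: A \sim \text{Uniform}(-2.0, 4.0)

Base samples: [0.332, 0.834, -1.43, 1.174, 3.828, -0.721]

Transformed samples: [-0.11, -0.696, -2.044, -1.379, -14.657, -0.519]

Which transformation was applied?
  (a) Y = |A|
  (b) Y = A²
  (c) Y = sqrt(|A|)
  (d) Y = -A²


Checking option (d) Y = -A²:
  A = 0.332 -> Y = -0.11 ✓
  A = 0.834 -> Y = -0.696 ✓
  A = -1.43 -> Y = -2.044 ✓
All samples match this transformation.

(d) -A²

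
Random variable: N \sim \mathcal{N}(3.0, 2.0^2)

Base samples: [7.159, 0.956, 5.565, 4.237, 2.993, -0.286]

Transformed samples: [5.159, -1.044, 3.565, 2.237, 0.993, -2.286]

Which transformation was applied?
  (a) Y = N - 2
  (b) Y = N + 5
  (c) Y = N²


Checking option (a) Y = N - 2:
  N = 7.159 -> Y = 5.159 ✓
  N = 0.956 -> Y = -1.044 ✓
  N = 5.565 -> Y = 3.565 ✓
All samples match this transformation.

(a) N - 2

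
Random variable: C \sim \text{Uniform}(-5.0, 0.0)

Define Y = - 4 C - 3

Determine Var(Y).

For Y = aC + b: Var(Y) = a² * Var(C)
Var(C) = (0 + 5)^2/12 = 2.0833333
Var(Y) = (-4)² * 2.0833333 = 16 * 2.0833333 = 33.333333

33.333333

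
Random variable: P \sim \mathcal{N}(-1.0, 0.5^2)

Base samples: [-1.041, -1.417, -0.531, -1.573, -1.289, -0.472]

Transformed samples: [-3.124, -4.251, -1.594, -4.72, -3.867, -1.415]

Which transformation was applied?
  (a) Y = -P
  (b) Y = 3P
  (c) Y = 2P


Checking option (b) Y = 3P:
  P = -1.041 -> Y = -3.124 ✓
  P = -1.417 -> Y = -4.251 ✓
  P = -0.531 -> Y = -1.594 ✓
All samples match this transformation.

(b) 3P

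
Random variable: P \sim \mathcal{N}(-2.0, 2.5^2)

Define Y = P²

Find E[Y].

E[P²] = Var(P) + (E[P])² = 6.25 + 4 = 10.25

10.25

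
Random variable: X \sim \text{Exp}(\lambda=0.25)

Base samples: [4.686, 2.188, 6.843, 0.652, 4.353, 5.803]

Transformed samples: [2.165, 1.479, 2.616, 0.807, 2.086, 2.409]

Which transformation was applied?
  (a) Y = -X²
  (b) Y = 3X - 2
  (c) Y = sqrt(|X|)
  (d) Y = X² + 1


Checking option (c) Y = sqrt(|X|):
  X = 4.686 -> Y = 2.165 ✓
  X = 2.188 -> Y = 1.479 ✓
  X = 6.843 -> Y = 2.616 ✓
All samples match this transformation.

(c) sqrt(|X|)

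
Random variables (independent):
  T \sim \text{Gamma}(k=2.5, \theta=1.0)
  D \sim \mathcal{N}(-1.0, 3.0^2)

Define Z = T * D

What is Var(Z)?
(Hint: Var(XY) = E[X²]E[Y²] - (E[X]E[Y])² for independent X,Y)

Var(XY) = E[X²]E[Y²] - (E[X]E[Y])²
E[T] = 2.5, Var(T) = 2.5
E[D] = -1, Var(D) = 9
E[T²] = 2.5 + 2.5² = 8.75
E[D²] = 9 + (-1)² = 10
Var(Z) = 8.75*10 - (2.5*(-1))²
= 87.5 - 6.25 = 81.25

81.25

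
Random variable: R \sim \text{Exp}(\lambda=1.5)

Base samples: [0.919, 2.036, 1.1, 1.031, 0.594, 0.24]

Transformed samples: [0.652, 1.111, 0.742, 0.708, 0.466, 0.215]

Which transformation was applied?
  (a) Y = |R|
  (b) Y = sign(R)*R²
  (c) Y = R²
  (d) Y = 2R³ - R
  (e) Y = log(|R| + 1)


Checking option (e) Y = log(|R| + 1):
  R = 0.919 -> Y = 0.652 ✓
  R = 2.036 -> Y = 1.111 ✓
  R = 1.1 -> Y = 0.742 ✓
All samples match this transformation.

(e) log(|R| + 1)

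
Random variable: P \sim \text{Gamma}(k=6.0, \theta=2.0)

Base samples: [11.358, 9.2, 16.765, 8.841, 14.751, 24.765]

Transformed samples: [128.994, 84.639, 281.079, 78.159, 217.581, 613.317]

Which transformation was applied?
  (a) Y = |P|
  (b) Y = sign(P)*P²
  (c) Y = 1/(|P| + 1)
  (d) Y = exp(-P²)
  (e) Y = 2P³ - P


Checking option (b) Y = sign(P)*P²:
  P = 11.358 -> Y = 128.994 ✓
  P = 9.2 -> Y = 84.639 ✓
  P = 16.765 -> Y = 281.079 ✓
All samples match this transformation.

(b) sign(P)*P²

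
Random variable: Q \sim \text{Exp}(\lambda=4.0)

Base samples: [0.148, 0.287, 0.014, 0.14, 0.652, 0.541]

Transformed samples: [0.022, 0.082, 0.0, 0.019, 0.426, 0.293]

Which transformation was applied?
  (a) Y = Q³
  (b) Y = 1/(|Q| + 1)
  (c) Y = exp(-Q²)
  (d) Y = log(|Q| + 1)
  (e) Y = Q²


Checking option (e) Y = Q²:
  Q = 0.148 -> Y = 0.022 ✓
  Q = 0.287 -> Y = 0.082 ✓
  Q = 0.014 -> Y = 0.0 ✓
All samples match this transformation.

(e) Q²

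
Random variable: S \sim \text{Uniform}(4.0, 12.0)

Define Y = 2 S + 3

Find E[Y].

For Y = 2S + 3:
E[Y] = 2 * E[S] + 3
E[S] = (4 + 12)/2 = 8
E[Y] = 2 * 8 + 3 = 19

19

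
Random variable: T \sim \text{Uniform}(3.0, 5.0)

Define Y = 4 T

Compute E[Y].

For Y = 4T:
E[Y] = 4 * E[T]
E[T] = (3 + 5)/2 = 4
E[Y] = 4 * 4 = 16

16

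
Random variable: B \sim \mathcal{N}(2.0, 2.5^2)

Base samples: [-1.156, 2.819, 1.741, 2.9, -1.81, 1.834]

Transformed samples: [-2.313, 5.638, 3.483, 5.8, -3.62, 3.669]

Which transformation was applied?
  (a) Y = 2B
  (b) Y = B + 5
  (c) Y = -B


Checking option (a) Y = 2B:
  B = -1.156 -> Y = -2.313 ✓
  B = 2.819 -> Y = 5.638 ✓
  B = 1.741 -> Y = 3.483 ✓
All samples match this transformation.

(a) 2B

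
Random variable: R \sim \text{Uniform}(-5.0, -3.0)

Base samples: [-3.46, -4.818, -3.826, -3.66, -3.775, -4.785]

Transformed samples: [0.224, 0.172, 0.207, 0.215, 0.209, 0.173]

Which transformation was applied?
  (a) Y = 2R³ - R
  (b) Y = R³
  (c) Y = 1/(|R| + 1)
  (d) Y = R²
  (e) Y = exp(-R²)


Checking option (c) Y = 1/(|R| + 1):
  R = -3.46 -> Y = 0.224 ✓
  R = -4.818 -> Y = 0.172 ✓
  R = -3.826 -> Y = 0.207 ✓
All samples match this transformation.

(c) 1/(|R| + 1)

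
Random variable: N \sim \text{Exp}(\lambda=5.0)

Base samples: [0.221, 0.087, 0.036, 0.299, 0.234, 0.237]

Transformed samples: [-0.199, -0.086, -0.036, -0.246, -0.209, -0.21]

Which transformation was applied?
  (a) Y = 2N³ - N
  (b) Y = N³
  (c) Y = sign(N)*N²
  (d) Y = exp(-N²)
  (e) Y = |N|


Checking option (a) Y = 2N³ - N:
  N = 0.221 -> Y = -0.199 ✓
  N = 0.087 -> Y = -0.086 ✓
  N = 0.036 -> Y = -0.036 ✓
All samples match this transformation.

(a) 2N³ - N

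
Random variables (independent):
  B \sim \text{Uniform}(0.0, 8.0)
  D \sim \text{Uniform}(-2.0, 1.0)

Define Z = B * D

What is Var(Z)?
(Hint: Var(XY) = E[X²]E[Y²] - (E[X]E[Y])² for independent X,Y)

Var(XY) = E[X²]E[Y²] - (E[X]E[Y])²
E[B] = 4, Var(B) = 5.3333333
E[D] = -0.5, Var(D) = 0.75
E[B²] = 5.3333333 + 4² = 21.333333
E[D²] = 0.75 + (-0.5)² = 1
Var(Z) = 21.333333*1 - (4*(-0.5))²
= 21.333333 - 4 = 17.333333

17.333333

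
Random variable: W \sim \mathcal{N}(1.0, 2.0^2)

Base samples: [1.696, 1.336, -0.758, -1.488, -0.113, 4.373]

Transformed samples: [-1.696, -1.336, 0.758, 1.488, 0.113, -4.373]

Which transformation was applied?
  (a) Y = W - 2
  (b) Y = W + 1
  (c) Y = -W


Checking option (c) Y = -W:
  W = 1.696 -> Y = -1.696 ✓
  W = 1.336 -> Y = -1.336 ✓
  W = -0.758 -> Y = 0.758 ✓
All samples match this transformation.

(c) -W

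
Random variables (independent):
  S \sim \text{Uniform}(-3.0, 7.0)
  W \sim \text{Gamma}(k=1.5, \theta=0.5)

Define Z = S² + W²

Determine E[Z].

E[Z] = E[S²] + E[W²]
E[S²] = Var(S) + E[S]² = 8.3333333 + 4 = 12.333333
E[W²] = Var(W) + E[W]² = 0.375 + 0.5625 = 0.9375
E[Z] = 12.333333 + 0.9375 = 13.270833

13.270833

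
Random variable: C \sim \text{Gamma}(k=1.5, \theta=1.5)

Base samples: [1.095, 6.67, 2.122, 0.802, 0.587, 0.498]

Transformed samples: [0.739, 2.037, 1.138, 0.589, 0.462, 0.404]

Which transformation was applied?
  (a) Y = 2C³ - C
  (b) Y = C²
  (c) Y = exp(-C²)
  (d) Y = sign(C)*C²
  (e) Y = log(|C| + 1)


Checking option (e) Y = log(|C| + 1):
  C = 1.095 -> Y = 0.739 ✓
  C = 6.67 -> Y = 2.037 ✓
  C = 2.122 -> Y = 1.138 ✓
All samples match this transformation.

(e) log(|C| + 1)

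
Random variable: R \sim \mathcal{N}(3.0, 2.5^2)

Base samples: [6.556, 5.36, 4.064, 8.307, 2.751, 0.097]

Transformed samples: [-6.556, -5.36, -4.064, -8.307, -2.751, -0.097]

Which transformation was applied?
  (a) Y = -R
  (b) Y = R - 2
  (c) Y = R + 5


Checking option (a) Y = -R:
  R = 6.556 -> Y = -6.556 ✓
  R = 5.36 -> Y = -5.36 ✓
  R = 4.064 -> Y = -4.064 ✓
All samples match this transformation.

(a) -R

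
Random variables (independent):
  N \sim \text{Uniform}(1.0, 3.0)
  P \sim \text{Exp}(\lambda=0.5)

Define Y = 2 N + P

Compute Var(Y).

For independent RVs: Var(aX + bY) = a²Var(X) + b²Var(Y)
Var(N) = 0.33333333
Var(P) = 4
Var(Y) = 2²*0.33333333 + 1²*4
= 4*0.33333333 + 1*4 = 5.3333333

5.3333333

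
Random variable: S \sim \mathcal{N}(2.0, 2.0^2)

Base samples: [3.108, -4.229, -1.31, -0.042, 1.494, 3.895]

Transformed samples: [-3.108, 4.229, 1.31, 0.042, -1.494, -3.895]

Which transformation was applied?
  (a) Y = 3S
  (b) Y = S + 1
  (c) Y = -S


Checking option (c) Y = -S:
  S = 3.108 -> Y = -3.108 ✓
  S = -4.229 -> Y = 4.229 ✓
  S = -1.31 -> Y = 1.31 ✓
All samples match this transformation.

(c) -S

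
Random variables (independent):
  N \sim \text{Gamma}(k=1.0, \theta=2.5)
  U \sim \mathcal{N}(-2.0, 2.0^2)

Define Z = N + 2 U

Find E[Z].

E[Z] = 1*E[N] + 2*E[U]
E[N] = 2.5
E[U] = -2
E[Z] = 1*2.5 + 2*(-2) = -1.5

-1.5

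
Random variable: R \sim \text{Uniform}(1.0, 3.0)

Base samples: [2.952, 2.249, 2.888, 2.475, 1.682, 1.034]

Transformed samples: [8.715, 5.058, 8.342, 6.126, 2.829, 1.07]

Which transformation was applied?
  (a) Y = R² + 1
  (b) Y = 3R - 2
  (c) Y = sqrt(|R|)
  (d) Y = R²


Checking option (d) Y = R²:
  R = 2.952 -> Y = 8.715 ✓
  R = 2.249 -> Y = 5.058 ✓
  R = 2.888 -> Y = 8.342 ✓
All samples match this transformation.

(d) R²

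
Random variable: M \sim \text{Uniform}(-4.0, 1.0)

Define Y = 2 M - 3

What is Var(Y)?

For Y = aM + b: Var(Y) = a² * Var(M)
Var(M) = (1 + 4)^2/12 = 2.0833333
Var(Y) = 2² * 2.0833333 = 4 * 2.0833333 = 8.3333333

8.3333333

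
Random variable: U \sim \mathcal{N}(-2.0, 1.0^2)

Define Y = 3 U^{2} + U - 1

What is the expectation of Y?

E[Y] = 3*E[U²] + 1*E[U] - 1
E[U] = -2
E[U²] = Var(U) + (E[U])² = 1 + 4 = 5
E[Y] = 3*5 + 1*(-2) - 1 = 12

12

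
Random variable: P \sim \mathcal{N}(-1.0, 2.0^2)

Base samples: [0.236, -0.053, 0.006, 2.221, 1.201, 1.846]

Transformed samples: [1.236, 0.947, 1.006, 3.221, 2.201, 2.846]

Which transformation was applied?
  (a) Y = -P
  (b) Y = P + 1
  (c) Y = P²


Checking option (b) Y = P + 1:
  P = 0.236 -> Y = 1.236 ✓
  P = -0.053 -> Y = 0.947 ✓
  P = 0.006 -> Y = 1.006 ✓
All samples match this transformation.

(b) P + 1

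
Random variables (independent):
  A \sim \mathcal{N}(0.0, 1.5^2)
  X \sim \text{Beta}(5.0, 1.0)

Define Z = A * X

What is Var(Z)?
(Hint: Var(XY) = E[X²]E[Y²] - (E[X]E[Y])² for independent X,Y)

Var(XY) = E[X²]E[Y²] - (E[X]E[Y])²
E[A] = 0, Var(A) = 2.25
E[X] = 0.83333333, Var(X) = 0.01984127
E[A²] = 2.25 + 0² = 2.25
E[X²] = 0.01984127 + 0.83333333² = 0.71428571
Var(Z) = 2.25*0.71428571 - (0*0.83333333)²
= 1.6071429 - 0 = 1.6071429

1.6071429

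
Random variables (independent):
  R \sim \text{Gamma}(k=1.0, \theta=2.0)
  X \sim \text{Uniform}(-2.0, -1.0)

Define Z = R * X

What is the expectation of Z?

For independent RVs: E[XY] = E[X]*E[Y]
E[R] = 2
E[X] = -1.5
E[Z] = 2 * (-1.5) = -3

-3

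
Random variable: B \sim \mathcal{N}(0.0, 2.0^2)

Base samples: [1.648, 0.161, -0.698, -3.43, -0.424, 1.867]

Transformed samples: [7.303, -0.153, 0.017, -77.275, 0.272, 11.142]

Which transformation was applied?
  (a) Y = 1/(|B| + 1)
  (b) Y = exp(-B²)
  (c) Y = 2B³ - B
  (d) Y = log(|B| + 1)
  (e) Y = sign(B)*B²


Checking option (c) Y = 2B³ - B:
  B = 1.648 -> Y = 7.303 ✓
  B = 0.161 -> Y = -0.153 ✓
  B = -0.698 -> Y = 0.017 ✓
All samples match this transformation.

(c) 2B³ - B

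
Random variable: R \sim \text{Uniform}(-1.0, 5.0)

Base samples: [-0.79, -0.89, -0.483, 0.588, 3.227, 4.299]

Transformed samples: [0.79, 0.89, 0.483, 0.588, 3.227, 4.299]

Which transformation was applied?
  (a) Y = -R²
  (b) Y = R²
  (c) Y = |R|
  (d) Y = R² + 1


Checking option (c) Y = |R|:
  R = -0.79 -> Y = 0.79 ✓
  R = -0.89 -> Y = 0.89 ✓
  R = -0.483 -> Y = 0.483 ✓
All samples match this transformation.

(c) |R|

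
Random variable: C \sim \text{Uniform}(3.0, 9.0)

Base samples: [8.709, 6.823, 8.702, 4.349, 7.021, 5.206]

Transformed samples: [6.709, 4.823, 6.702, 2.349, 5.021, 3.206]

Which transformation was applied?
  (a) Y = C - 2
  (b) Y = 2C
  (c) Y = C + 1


Checking option (a) Y = C - 2:
  C = 8.709 -> Y = 6.709 ✓
  C = 6.823 -> Y = 4.823 ✓
  C = 8.702 -> Y = 6.702 ✓
All samples match this transformation.

(a) C - 2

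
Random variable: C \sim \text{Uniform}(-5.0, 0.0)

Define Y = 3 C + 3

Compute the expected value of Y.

For Y = 3C + 3:
E[Y] = 3 * E[C] + 3
E[C] = (-5 + 0)/2 = -2.5
E[Y] = 3 * (-2.5) + 3 = -4.5

-4.5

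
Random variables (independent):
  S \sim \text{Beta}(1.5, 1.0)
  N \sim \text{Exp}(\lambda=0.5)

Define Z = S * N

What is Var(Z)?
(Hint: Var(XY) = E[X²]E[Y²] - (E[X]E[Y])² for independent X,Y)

Var(XY) = E[X²]E[Y²] - (E[X]E[Y])²
E[S] = 0.6, Var(S) = 0.068571429
E[N] = 2, Var(N) = 4
E[S²] = 0.068571429 + 0.6² = 0.42857143
E[N²] = 4 + 2² = 8
Var(Z) = 0.42857143*8 - (0.6*2)²
= 3.4285714 - 1.44 = 1.9885714

1.9885714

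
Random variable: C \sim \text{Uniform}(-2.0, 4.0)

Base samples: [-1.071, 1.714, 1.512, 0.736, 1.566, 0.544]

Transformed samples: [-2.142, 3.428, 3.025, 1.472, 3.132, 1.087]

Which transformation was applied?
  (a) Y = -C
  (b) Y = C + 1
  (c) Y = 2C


Checking option (c) Y = 2C:
  C = -1.071 -> Y = -2.142 ✓
  C = 1.714 -> Y = 3.428 ✓
  C = 1.512 -> Y = 3.025 ✓
All samples match this transformation.

(c) 2C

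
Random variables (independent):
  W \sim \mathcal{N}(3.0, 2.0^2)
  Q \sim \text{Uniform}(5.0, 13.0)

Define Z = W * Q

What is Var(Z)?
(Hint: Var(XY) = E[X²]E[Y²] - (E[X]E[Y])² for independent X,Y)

Var(XY) = E[X²]E[Y²] - (E[X]E[Y])²
E[W] = 3, Var(W) = 4
E[Q] = 9, Var(Q) = 5.3333333
E[W²] = 4 + 3² = 13
E[Q²] = 5.3333333 + 9² = 86.333333
Var(Z) = 13*86.333333 - (3*9)²
= 1122.3333 - 729 = 393.33333

393.33333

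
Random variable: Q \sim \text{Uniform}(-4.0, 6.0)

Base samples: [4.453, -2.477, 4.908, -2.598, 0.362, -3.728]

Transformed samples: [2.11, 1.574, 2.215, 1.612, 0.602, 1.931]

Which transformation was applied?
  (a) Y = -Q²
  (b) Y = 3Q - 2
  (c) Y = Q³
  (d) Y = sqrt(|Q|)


Checking option (d) Y = sqrt(|Q|):
  Q = 4.453 -> Y = 2.11 ✓
  Q = -2.477 -> Y = 1.574 ✓
  Q = 4.908 -> Y = 2.215 ✓
All samples match this transformation.

(d) sqrt(|Q|)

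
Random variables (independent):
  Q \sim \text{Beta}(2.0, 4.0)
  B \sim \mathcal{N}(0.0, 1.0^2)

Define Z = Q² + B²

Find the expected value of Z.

E[Z] = E[Q²] + E[B²]
E[Q²] = Var(Q) + E[Q]² = 0.031746032 + 0.11111111 = 0.14285714
E[B²] = Var(B) + E[B]² = 1 + 0 = 1
E[Z] = 0.14285714 + 1 = 1.1428571

1.1428571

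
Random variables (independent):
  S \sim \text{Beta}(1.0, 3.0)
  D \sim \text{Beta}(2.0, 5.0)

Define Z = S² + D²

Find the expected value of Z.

E[Z] = E[S²] + E[D²]
E[S²] = Var(S) + E[S]² = 0.0375 + 0.0625 = 0.1
E[D²] = Var(D) + E[D]² = 0.025510204 + 0.081632653 = 0.10714286
E[Z] = 0.1 + 0.10714286 = 0.20714286

0.20714286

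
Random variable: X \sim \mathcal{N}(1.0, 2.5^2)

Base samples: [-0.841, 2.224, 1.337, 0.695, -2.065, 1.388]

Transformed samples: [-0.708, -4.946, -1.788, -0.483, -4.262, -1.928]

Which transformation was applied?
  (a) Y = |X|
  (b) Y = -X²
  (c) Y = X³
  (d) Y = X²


Checking option (b) Y = -X²:
  X = -0.841 -> Y = -0.708 ✓
  X = 2.224 -> Y = -4.946 ✓
  X = 1.337 -> Y = -1.788 ✓
All samples match this transformation.

(b) -X²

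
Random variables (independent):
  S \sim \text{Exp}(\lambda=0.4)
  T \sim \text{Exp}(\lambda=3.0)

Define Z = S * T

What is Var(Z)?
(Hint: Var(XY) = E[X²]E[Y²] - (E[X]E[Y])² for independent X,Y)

Var(XY) = E[X²]E[Y²] - (E[X]E[Y])²
E[S] = 2.5, Var(S) = 6.25
E[T] = 0.33333333, Var(T) = 0.11111111
E[S²] = 6.25 + 2.5² = 12.5
E[T²] = 0.11111111 + 0.33333333² = 0.22222222
Var(Z) = 12.5*0.22222222 - (2.5*0.33333333)²
= 2.7777778 - 0.69444444 = 2.0833333

2.0833333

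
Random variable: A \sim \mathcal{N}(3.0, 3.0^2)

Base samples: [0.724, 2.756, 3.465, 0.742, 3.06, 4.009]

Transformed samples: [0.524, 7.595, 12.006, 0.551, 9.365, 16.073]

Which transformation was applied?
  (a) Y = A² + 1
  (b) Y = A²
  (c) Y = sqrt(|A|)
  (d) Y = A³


Checking option (b) Y = A²:
  A = 0.724 -> Y = 0.524 ✓
  A = 2.756 -> Y = 7.595 ✓
  A = 3.465 -> Y = 12.006 ✓
All samples match this transformation.

(b) A²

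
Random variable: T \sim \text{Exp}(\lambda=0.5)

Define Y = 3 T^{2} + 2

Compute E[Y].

E[Y] = 3*E[T²] + 2
E[T] = 2
E[T²] = Var(T) + (E[T])² = 4 + 4 = 8
E[Y] = 3*8 + 2 = 26

26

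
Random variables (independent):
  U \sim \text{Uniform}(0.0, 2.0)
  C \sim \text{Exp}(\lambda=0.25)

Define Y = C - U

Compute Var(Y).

For independent RVs: Var(aX + bY) = a²Var(X) + b²Var(Y)
Var(U) = 0.33333333
Var(C) = 16
Var(Y) = (-1)²*0.33333333 + 1²*16
= 1*0.33333333 + 1*16 = 16.333333

16.333333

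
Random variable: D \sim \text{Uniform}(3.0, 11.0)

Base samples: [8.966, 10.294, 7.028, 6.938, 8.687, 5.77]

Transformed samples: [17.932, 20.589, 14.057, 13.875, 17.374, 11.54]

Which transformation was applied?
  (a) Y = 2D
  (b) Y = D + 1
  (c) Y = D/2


Checking option (a) Y = 2D:
  D = 8.966 -> Y = 17.932 ✓
  D = 10.294 -> Y = 20.589 ✓
  D = 7.028 -> Y = 14.057 ✓
All samples match this transformation.

(a) 2D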